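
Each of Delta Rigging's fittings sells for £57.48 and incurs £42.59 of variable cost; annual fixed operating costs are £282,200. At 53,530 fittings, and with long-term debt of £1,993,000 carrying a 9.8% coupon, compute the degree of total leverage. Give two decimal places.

2.49

Contribution at this volume is 53,530 × £14.89 = £797,061.70.
EBIT = £797,061.70 − £282,200 = £514,861.70. Interest = £195,314.00, so EBIT − I = £319,547.70.
DCL = contribution ÷ (EBIT − I) = £797,061.70 ÷ £319,547.70 = 2.4943.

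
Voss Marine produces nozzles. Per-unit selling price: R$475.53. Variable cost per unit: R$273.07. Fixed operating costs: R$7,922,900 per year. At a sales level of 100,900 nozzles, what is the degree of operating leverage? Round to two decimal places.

At 100,900 units, contribution = 100,900 × R$202.46 = R$20,428,214.00.
EBIT = R$20,428,214.00 − R$7,922,900 = R$12,505,314.00.
DOL = contribution ÷ EBIT = R$20,428,214.00 ÷ R$12,505,314.00 = 1.6336.

1.63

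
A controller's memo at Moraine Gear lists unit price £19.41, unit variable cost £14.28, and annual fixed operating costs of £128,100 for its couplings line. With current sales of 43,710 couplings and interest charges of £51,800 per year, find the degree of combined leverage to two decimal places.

Contribution at this volume is 43,710 × £5.13 = £224,232.30.
Operating income = contribution − fixed costs = £224,232.30 − £128,100 = £96,132.30. Interest = £51,800.00, so EBIT − I = £44,332.30.
DCL = contribution ÷ (EBIT − I) = £224,232.30 ÷ £44,332.30 = 5.0580.

5.06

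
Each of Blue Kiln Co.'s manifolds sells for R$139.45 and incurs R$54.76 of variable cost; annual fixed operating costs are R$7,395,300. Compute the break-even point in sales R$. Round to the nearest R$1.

Contribution margin per unit = R$139.45 − R$54.76 = R$84.69, a CM ratio of R$84.69 ÷ R$139.45 = 0.6073.
Break-even revenue = fixed costs × price ÷ CM = R$7,395,300 × R$139.45 ÷ R$84.69 = R$12,177,053.

R$12,177,053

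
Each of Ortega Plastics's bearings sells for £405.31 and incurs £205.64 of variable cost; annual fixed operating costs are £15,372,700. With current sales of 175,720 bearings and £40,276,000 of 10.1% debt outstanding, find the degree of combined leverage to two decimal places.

Contribution at this volume is 175,720 × £199.67 = £35,086,012.40.
EBIT = £35,086,012.40 − £15,372,700 = £19,713,312.40. Interest = £4,067,876.00, so EBIT − I = £15,645,436.40.
Degree of total leverage = total CM / (EBIT − interest) = £35,086,012.40 / £15,645,436.40 = 2.2426.

2.24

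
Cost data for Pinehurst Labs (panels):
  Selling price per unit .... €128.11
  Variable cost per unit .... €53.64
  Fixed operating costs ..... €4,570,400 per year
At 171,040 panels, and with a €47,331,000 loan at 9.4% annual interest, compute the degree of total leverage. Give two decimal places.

3.43

At 171,040 units, contribution = 171,040 × €74.47 = €12,737,348.80.
Operating income = contribution − fixed costs = €12,737,348.80 − €4,570,400 = €8,166,948.80. Interest = €4,449,114.00.
DOL = €12,737,348.80 ÷ €8,166,948.80 = 1.5596; DFL = €8,166,948.80 ÷ €3,717,834.80 = 2.1967.
Combined leverage = 1.5596 × 2.1967 = 3.4260.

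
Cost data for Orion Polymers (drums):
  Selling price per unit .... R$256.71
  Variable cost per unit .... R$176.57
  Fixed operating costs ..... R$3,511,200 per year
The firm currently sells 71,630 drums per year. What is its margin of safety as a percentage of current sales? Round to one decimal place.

Unit CM = price − variable cost = R$256.71 − R$176.57 = R$80.14. Break-even units = R$3,511,200 ÷ R$80.14 = 43,813.33; break-even revenue = 43,813.33 × R$256.71 = R$11,247,319.09.
Actual sales revenue = 71,630 × R$256.71 = R$18,388,137.30.
Margin of safety = (R$18,388,137.30 − R$11,247,319.09) ÷ R$18,388,137.30 = 38.8%.

38.8%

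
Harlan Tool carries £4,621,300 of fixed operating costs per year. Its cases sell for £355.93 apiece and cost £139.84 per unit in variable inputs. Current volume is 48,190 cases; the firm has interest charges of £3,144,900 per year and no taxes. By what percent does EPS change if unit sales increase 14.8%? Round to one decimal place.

+58.2%

Contribution at this volume is 48,190 × £216.09 = £10,413,377.10.
Operating income = contribution − fixed costs = £10,413,377.10 − £4,621,300 = £5,792,077.10.
Interest = £3,144,900.00, so EBIT − I = £2,647,177.10.
Degree of combined leverage = contribution ÷ (EBIT − I) = £10,413,377.10 ÷ £2,647,177.10 = 3.9338.
%ΔEPS = DCL × %ΔSales = 3.9338 × +14.8% = +58.2%.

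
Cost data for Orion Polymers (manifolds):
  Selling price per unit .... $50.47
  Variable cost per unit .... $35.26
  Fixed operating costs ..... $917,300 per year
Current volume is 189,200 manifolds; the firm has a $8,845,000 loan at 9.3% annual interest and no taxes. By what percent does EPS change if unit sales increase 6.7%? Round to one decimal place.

Total contribution margin = 189,200 × $15.21 = $2,877,732.00.
EBIT = $2,877,732.00 − $917,300 = $1,960,432.00.
Interest = $822,585.00, so EBIT − I = $1,137,847.00.
DCL = total CM / (EBIT − I) = $2,877,732.00 / $1,137,847.00 = 2.5291.
%ΔEPS = DCL × %ΔSales = 2.5291 × +6.7% = +16.9%.

+16.9%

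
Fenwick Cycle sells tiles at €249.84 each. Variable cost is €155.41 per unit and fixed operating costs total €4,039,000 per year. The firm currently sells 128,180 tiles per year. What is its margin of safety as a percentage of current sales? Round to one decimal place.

66.6%

Each unit contributes €249.84 − €155.41 = €94.43. Break-even units = €4,039,000 ÷ €94.43 = 42,772.42; break-even revenue = 42,772.42 × €249.84 = €10,686,262.42.
Current sales = 128,180 × €249.84 = €32,024,491.20.
Margin of safety = (€32,024,491.20 − €10,686,262.42) ÷ €32,024,491.20 = 66.6%.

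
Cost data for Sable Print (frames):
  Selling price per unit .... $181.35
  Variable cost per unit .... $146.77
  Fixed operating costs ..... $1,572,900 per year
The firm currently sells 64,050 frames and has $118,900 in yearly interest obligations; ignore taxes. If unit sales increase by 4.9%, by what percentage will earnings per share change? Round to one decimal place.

+20.7%

Contribution at this volume is 64,050 × $34.58 = $2,214,849.00.
EBIT = $2,214,849.00 − $1,572,900 = $641,949.00.
Interest = $118,900.00, so EBIT − I = $523,049.00.
DCL = total CM / (EBIT − I) = $2,214,849.00 / $523,049.00 = 4.2345.
EPS therefore changes by 4.2345 × (+4.9%) = +20.7%.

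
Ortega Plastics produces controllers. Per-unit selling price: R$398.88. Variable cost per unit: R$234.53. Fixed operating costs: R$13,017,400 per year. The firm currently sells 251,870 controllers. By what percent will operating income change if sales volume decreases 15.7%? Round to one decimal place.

-22.9%

At 251,870 units, contribution = 251,870 × R$164.35 = R$41,394,834.50.
Operating income = contribution − fixed costs = R$41,394,834.50 − R$13,017,400 = R$28,377,434.50.
So DOL = total CM / EBIT = R$41,394,834.50 / R$28,377,434.50 = 1.4587.
So EBIT moves 1.4587 × (-15.7%) = -22.9%.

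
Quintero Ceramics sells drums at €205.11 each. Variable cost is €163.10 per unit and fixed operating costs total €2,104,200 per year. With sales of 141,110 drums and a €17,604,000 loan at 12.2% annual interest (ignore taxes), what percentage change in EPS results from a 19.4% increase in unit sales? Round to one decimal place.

Contribution at this volume is 141,110 × €42.01 = €5,928,031.10.
Subtracting fixed costs: EBIT = €5,928,031.10 − €2,104,200 = €3,823,831.10.
After interest of €2,147,688.00, pre-tax earnings = €1,676,143.10.
Degree of combined leverage = contribution ÷ (EBIT − I) = €5,928,031.10 ÷ €1,676,143.10 = 3.5367.
%ΔEPS = DCL × %ΔSales = 3.5367 × +19.4% = +68.6%.

+68.6%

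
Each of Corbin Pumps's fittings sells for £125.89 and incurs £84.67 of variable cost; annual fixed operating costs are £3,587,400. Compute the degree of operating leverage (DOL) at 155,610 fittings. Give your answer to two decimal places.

2.27

Contribution at this volume is 155,610 × £41.22 = £6,414,244.20.
Subtracting fixed costs: EBIT = £6,414,244.20 − £3,587,400 = £2,826,844.20.
DOL = contribution ÷ EBIT = £6,414,244.20 ÷ £2,826,844.20 = 2.2690.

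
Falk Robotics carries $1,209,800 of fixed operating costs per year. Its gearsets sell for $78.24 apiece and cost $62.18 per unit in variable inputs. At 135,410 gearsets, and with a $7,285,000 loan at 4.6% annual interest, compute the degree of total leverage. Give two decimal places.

3.45

At 135,410 units, contribution = 135,410 × $16.06 = $2,174,684.60.
Operating income = contribution − fixed costs = $2,174,684.60 − $1,209,800 = $964,884.60. Interest = $335,110.00, so EBIT − I = $629,774.60.
DCL = contribution ÷ (EBIT − I) = $2,174,684.60 ÷ $629,774.60 = 3.4531.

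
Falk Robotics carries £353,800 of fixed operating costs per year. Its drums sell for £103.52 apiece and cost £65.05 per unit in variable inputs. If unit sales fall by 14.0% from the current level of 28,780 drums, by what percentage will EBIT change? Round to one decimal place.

Total contribution margin = 28,780 × £38.47 = £1,107,166.60.
Subtracting fixed costs: EBIT = £1,107,166.60 − £353,800 = £753,366.60.
So DOL = total CM / EBIT = £1,107,166.60 / £753,366.60 = 1.4696.
Operating income changes by 1.4696 × -14.0% = -20.6%.

-20.6%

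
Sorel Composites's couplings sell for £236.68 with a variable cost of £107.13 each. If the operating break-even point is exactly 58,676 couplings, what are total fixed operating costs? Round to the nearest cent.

Contribution margin per unit = £236.68 − £107.13 = £129.55.
Fixed costs = break-even units × CM = 58,676 × £129.55 = £7,601,475.80.

£7,601,475.80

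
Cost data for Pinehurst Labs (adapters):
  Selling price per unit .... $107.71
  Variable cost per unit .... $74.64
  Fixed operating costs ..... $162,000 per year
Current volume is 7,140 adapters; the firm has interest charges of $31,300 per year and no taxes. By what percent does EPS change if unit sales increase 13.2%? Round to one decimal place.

+72.8%

At 7,140 units, contribution = 7,140 × $33.07 = $236,119.80.
Operating income = contribution − fixed costs = $236,119.80 − $162,000 = $74,119.80.
Interest = $31,300.00, so EBIT − I = $42,819.80.
Degree of combined leverage = contribution ÷ (EBIT − I) = $236,119.80 ÷ $42,819.80 = 5.5143.
%ΔEPS = DCL × %ΔSales = 5.5143 × +13.2% = +72.8%.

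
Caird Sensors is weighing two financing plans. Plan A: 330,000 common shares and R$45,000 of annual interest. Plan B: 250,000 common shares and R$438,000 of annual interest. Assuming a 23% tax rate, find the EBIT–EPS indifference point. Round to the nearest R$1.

Set EPS_A = EPS_B: (EBIT − R$45,000)(1 − 0.23) ÷ 330,000 = (EBIT − R$438,000)(1 − 0.23) ÷ 250,000.
The (1 − t) factor cancels: (EBIT − 45,000) × 250,000 = (EBIT − 438,000) × 330,000.
EBIT × (330,000 − 250,000) = 438,000 × 330,000 − 45,000 × 250,000 = 133,290,000,000, so EBIT = 133,290,000,000 ÷ 80,000 = 1,666,125.00.

R$1,666,125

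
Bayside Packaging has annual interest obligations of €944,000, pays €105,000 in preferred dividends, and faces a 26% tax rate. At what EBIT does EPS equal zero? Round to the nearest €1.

€1,085,892

Preferred dividends are paid after tax, so their pre-tax equivalent is €105,000 ÷ (1 − 0.26) = €141,891.89.
Financial break-even EBIT = interest + D_p ÷ (1 − t) = €944,000 + €141,891.89 = €1,085,891.89.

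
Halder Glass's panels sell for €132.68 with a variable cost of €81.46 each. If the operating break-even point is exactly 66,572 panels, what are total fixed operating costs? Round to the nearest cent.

Each unit contributes €132.68 − €81.46 = €51.22.
Since BE = FC / CM, FC = 66,572 × €51.22 = €3,409,817.84.

€3,409,817.84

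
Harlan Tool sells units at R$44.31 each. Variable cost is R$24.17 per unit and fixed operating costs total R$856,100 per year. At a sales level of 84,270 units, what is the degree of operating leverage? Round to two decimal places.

Contribution at this volume is 84,270 × R$20.14 = R$1,697,197.80.
EBIT = R$1,697,197.80 − R$856,100 = R$841,097.80.
Degree of operating leverage = R$1,697,197.80 / R$841,097.80 = 2.0178.

2.02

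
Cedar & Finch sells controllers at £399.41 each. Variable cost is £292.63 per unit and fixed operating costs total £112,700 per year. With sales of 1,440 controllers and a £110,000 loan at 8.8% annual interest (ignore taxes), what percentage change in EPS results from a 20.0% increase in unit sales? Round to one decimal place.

Total contribution margin = 1,440 × £106.78 = £153,763.20.
EBIT = £153,763.20 − £112,700 = £41,063.20.
Interest = £9,680.00, so EBIT − I = £31,383.20.
Degree of combined leverage = contribution ÷ (EBIT − I) = £153,763.20 ÷ £31,383.20 = 4.8995.
EPS therefore changes by 4.8995 × (+20.0%) = +98.0%.

+98.0%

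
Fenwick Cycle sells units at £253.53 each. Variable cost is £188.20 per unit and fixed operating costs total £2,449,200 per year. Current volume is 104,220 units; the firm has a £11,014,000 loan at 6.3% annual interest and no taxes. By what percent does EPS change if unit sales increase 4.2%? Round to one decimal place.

Total contribution margin = 104,220 × £65.33 = £6,808,692.60.
Operating income = contribution − fixed costs = £6,808,692.60 − £2,449,200 = £4,359,492.60.
After interest of £693,882.00, pre-tax earnings = £3,665,610.60.
Degree of combined leverage = contribution ÷ (EBIT − I) = £6,808,692.60 ÷ £3,665,610.60 = 1.8575.
EPS therefore changes by 1.8575 × (+4.2%) = +7.8%.

+7.8%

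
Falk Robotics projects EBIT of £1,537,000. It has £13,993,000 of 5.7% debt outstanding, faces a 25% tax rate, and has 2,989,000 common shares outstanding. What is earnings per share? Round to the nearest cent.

Interest = £797,601.00, so EBT = £1,537,000 − £797,601.00 = £739,399.00.
Net income = £739,399.00 × (1 − 0.25) = £554,549.25.
EPS = £554,549.25 ÷ 2,989,000 = £0.19.

£0.19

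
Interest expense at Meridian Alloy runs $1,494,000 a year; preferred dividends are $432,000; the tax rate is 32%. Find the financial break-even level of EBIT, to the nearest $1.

Grossing the preferred dividend up to pre-tax terms: $432,000 / (1 − 0.32) = $635,294.12.
Financial break-even EBIT = interest + D_p ÷ (1 − t) = $1,494,000 + $635,294.12 = $2,129,294.12.

$2,129,294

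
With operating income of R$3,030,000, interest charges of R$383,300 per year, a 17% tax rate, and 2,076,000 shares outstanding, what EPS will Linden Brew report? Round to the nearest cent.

R$1.06

Interest = R$383,300.00, so EBT = R$3,030,000 − R$383,300.00 = R$2,646,700.00.
Net income = R$2,646,700.00 × (1 − 0.17) = R$2,196,761.00.
EPS = R$2,196,761.00 ÷ 2,076,000 = R$1.06.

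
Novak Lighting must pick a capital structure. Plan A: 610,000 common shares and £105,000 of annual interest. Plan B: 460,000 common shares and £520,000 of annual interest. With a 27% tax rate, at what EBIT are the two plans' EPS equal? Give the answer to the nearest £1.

Set EPS_A = EPS_B: (EBIT − £105,000)(1 − 0.27) ÷ 610,000 = (EBIT − £520,000)(1 − 0.27) ÷ 460,000.
The (1 − t) factor cancels: (EBIT − 105,000) × 460,000 = (EBIT − 520,000) × 610,000.
Solving, EBIT = (520,000·610,000 − 105,000·460,000) / (610,000 − 460,000) = 268,900,000,000 / 150,000 = 1,792,666.67.

£1,792,667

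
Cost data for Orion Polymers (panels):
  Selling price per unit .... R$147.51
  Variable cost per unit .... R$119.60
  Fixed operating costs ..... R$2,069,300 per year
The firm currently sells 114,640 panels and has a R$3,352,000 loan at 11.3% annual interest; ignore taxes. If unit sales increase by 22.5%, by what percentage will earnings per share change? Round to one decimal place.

+95.8%

At 114,640 units, contribution = 114,640 × R$27.91 = R$3,199,602.40.
Subtracting fixed costs: EBIT = R$3,199,602.40 − R$2,069,300 = R$1,130,302.40.
After interest of R$378,776.00, pre-tax earnings = R$751,526.40.
DCL = total CM / (EBIT − I) = R$3,199,602.40 / R$751,526.40 = 4.2575.
EPS therefore changes by 4.2575 × (+22.5%) = +95.8%.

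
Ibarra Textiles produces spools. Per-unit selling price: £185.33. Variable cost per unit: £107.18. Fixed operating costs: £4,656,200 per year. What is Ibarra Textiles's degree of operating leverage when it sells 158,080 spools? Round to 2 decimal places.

Contribution at this volume is 158,080 × £78.15 = £12,353,952.00.
EBIT = £12,353,952.00 − £4,656,200 = £7,697,752.00.
Degree of operating leverage = £12,353,952.00 / £7,697,752.00 = 1.6049.

1.60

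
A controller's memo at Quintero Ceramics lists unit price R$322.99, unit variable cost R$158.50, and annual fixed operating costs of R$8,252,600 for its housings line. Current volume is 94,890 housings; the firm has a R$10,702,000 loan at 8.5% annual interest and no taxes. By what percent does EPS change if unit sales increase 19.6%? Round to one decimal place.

Contribution at this volume is 94,890 × R$164.49 = R$15,608,456.10.
Operating income = contribution − fixed costs = R$15,608,456.10 − R$8,252,600 = R$7,355,856.10.
Interest = R$909,670.00, so EBIT − I = R$6,446,186.10.
DCL = total CM / (EBIT − I) = R$15,608,456.10 / R$6,446,186.10 = 2.4213.
EPS therefore changes by 2.4213 × (+19.6%) = +47.5%.

+47.5%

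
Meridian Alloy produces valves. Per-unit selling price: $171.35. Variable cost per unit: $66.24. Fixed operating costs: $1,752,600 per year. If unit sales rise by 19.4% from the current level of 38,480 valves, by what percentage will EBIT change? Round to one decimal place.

+34.2%

At 38,480 units, contribution = 38,480 × $105.11 = $4,044,632.80.
EBIT = $4,044,632.80 − $1,752,600 = $2,292,032.80.
DOL = contribution ÷ EBIT = $4,044,632.80 ÷ $2,292,032.80 = 1.7646.
%ΔEBIT = DOL × %ΔSales = 1.7646 × +19.4% = +34.2%.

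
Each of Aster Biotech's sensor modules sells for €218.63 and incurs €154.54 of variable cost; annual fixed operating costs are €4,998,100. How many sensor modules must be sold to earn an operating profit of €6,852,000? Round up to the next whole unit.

Contribution margin per unit = €218.63 − €154.54 = €64.09.
Need Q such that Q × €64.09 − €4,998,100 = €6,852,000, i.e. Q = €11,850,100 / €64.09 = 184,897.80 → 184,898.

184,898 sensor modules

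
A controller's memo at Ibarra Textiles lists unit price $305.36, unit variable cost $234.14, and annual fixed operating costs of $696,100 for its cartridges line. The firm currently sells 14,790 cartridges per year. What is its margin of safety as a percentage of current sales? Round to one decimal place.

33.9%

Contribution margin per unit = $305.36 − $234.14 = $71.22. Break-even units = $696,100 ÷ $71.22 = 9,773.94; break-even revenue = 9,773.94 × $305.36 = $2,984,570.29.
Current sales = 14,790 × $305.36 = $4,516,274.40.
Margin of safety = ($4,516,274.40 − $2,984,570.29) ÷ $4,516,274.40 = 33.9%.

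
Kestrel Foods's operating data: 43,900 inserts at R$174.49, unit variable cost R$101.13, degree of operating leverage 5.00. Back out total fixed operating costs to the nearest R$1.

Contribution at this volume is 43,900 × R$73.36 = R$3,220,504.00.
Since DOL = CM ÷ EBIT, EBIT = R$3,220,504.00 ÷ 5.00 = R$644,100.80.
And FC = contribution − EBIT = R$3,220,504.00 − R$644,100.80 = R$2,576,403.

R$2,576,403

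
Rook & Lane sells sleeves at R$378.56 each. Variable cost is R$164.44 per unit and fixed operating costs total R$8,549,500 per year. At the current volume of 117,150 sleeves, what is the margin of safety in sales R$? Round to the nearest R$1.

R$29,232,954

Contribution margin per unit = R$378.56 − R$164.44 = R$214.12. Break-even units = R$8,549,500 ÷ R$214.12 = 39,928.54; break-even revenue = 39,928.54 × R$378.56 = R$15,115,349.90.
Actual sales revenue = 117,150 × R$378.56 = R$44,348,304.00.
Margin of safety = R$44,348,304.00 − R$15,115,349.90 = R$29,232,954.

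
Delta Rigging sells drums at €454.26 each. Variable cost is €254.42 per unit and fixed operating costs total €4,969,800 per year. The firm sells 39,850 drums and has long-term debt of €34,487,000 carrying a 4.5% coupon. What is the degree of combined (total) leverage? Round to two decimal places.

Contribution at this volume is 39,850 × €199.84 = €7,963,624.00.
Operating income = contribution − fixed costs = €7,963,624.00 − €4,969,800 = €2,993,824.00. Interest = €1,551,915.00.
DOL = €7,963,624.00 ÷ €2,993,824.00 = 2.6600; DFL = €2,993,824.00 ÷ €1,441,909.00 = 2.0763.
DCL = DOL × DFL = 2.6600 × 2.0763 = 5.5230.

5.52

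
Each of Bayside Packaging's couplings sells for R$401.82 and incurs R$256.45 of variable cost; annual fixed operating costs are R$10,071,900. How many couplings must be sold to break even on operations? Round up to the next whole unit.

Each unit contributes R$401.82 − R$256.45 = R$145.37.
Break-even volume = fixed costs ÷ CM per unit = R$10,071,900 ÷ R$145.37 = 69,284.58, so 69,285 couplings.

69,285 couplings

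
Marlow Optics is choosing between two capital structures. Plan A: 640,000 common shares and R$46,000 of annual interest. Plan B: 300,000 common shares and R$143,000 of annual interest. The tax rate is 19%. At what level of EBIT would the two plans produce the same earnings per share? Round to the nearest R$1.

Set EPS_A = EPS_B: (EBIT − R$46,000)(1 − 0.19) ÷ 640,000 = (EBIT − R$143,000)(1 − 0.19) ÷ 300,000.
The (1 − t) factor cancels: (EBIT − 46,000) × 300,000 = (EBIT − 143,000) × 640,000.
EBIT × (640,000 − 300,000) = 143,000 × 640,000 − 46,000 × 300,000 = 77,720,000,000, so EBIT = 77,720,000,000 ÷ 340,000 = 228,588.24.

R$228,588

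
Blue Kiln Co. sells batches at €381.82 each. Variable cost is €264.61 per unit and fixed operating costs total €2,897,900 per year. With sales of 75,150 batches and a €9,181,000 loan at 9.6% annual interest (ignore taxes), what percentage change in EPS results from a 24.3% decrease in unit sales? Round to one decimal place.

Total contribution margin = 75,150 × €117.21 = €8,808,331.50.
Operating income = contribution − fixed costs = €8,808,331.50 − €2,897,900 = €5,910,431.50.
Interest = €881,376.00, so EBIT − I = €5,029,055.50.
DCL = total CM / (EBIT − I) = €8,808,331.50 / €5,029,055.50 = 1.7515.
%ΔEPS = DCL × %ΔSales = 1.7515 × -24.3% = -42.6%.

-42.6%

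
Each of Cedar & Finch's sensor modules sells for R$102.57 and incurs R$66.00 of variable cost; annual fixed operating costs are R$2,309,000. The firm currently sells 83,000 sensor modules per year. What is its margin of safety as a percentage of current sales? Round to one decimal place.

23.9%

Unit CM = price − variable cost = R$102.57 − R$66.00 = R$36.57. Break-even units = R$2,309,000 ÷ R$36.57 = 63,139.19; break-even revenue = 63,139.19 × R$102.57 = R$6,476,186.22.
Current sales = 83,000 × R$102.57 = R$8,513,310.00.
Margin of safety = (R$8,513,310.00 − R$6,476,186.22) ÷ R$8,513,310.00 = 23.9%.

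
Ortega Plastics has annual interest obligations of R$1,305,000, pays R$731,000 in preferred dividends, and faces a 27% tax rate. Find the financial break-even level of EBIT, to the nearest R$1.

R$2,306,370

Grossing the preferred dividend up to pre-tax terms: R$731,000 / (1 − 0.27) = R$1,001,369.86.
EPS = 0 when EBIT covers interest plus the pre-tax preferred burden: R$1,305,000 + R$1,001,369.86 = R$2,306,369.86.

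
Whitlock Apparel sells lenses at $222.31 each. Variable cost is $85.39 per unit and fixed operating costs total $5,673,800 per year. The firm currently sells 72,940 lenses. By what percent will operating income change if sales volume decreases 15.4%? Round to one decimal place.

-35.7%

At 72,940 units, contribution = 72,940 × $136.92 = $9,986,944.80.
Operating income = contribution − fixed costs = $9,986,944.80 − $5,673,800 = $4,313,144.80.
Degree of operating leverage = $9,986,944.80 / $4,313,144.80 = 2.3155.
%ΔEBIT = DOL × %ΔSales = 2.3155 × -15.4% = -35.7%.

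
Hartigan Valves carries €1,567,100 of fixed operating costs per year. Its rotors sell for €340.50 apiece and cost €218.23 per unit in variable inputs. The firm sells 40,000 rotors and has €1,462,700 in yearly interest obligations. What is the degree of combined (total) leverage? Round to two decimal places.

2.63

Total contribution margin = 40,000 × €122.27 = €4,890,800.00.
EBIT = €4,890,800.00 − €1,567,100 = €3,323,700.00. Interest = €1,462,700.00, so EBIT − I = €1,861,000.00.
Degree of total leverage = total CM / (EBIT − interest) = €4,890,800.00 / €1,861,000.00 = 2.6280.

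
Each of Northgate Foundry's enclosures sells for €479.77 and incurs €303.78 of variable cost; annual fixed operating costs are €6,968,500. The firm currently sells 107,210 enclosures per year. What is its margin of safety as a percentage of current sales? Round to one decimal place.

Contribution margin per unit = €479.77 − €303.78 = €175.99. Break-even units = €6,968,500 ÷ €175.99 = 39,596.00; break-even revenue = 39,596.00 × €479.77 = €18,996,972.81.
Current sales = 107,210 × €479.77 = €51,436,141.70.
Margin of safety = (€51,436,141.70 − €18,996,972.81) ÷ €51,436,141.70 = 63.1%.

63.1%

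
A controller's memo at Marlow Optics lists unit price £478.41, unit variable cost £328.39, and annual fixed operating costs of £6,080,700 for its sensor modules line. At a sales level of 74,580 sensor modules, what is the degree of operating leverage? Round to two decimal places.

2.19

Contribution at this volume is 74,580 × £150.02 = £11,188,491.60.
Operating income = contribution − fixed costs = £11,188,491.60 − £6,080,700 = £5,107,791.60.
Degree of operating leverage = £11,188,491.60 / £5,107,791.60 = 2.1905.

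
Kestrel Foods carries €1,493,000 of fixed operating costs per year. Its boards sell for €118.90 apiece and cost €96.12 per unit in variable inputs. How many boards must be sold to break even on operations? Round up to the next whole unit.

Unit CM = price − variable cost = €118.90 − €96.12 = €22.78.
Break-even volume = fixed costs ÷ CM per unit = €1,493,000 ÷ €22.78 = 65,539.95, so 65,540 boards.

65,540 boards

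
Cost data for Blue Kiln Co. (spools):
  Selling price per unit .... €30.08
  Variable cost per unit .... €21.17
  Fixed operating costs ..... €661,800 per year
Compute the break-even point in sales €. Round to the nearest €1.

€2,234,225

CM per unit = €30.08 − €21.17 = €8.91; CM ratio = €8.91 / €30.08 = 0.2962.
Break-even sales = FC ÷ CM ratio = €661,800 × €30.08 / €8.91 = €2,234,225.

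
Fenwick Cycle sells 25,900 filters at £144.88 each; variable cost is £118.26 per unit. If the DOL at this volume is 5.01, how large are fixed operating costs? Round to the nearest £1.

£551,842

Total contribution margin = 25,900 × £26.62 = £689,458.00.
DOL = contribution / EBIT, so EBIT = £689,458.00 / 5.01 = £137,616.37.
And FC = contribution − EBIT = £689,458.00 − £137,616.37 = £551,842.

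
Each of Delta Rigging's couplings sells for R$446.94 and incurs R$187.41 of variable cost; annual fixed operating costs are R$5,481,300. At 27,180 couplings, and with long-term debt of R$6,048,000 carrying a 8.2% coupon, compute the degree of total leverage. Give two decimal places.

6.55

At 27,180 units, contribution = 27,180 × R$259.53 = R$7,054,025.40.
Subtracting fixed costs: EBIT = R$7,054,025.40 − R$5,481,300 = R$1,572,725.40. Interest = R$495,936.00, so EBIT − I = R$1,076,789.40.
Degree of total leverage = total CM / (EBIT − interest) = R$7,054,025.40 / R$1,076,789.40 = 6.5510.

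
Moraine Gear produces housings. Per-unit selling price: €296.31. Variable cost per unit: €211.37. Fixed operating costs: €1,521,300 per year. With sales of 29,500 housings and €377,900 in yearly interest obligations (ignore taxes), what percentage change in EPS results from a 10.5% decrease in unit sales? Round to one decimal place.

-43.4%

Contribution at this volume is 29,500 × €84.94 = €2,505,730.00.
Subtracting fixed costs: EBIT = €2,505,730.00 − €1,521,300 = €984,430.00.
After interest of €377,900.00, pre-tax earnings = €606,530.00.
Degree of combined leverage = contribution ÷ (EBIT − I) = €2,505,730.00 ÷ €606,530.00 = 4.1313.
%ΔEPS = DCL × %ΔSales = 4.1313 × -10.5% = -43.4%.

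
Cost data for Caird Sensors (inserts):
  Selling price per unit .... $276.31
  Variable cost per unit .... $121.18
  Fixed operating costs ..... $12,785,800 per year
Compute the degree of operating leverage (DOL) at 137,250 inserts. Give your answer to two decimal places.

At 137,250 units, contribution = 137,250 × $155.13 = $21,291,592.50.
EBIT = $21,291,592.50 − $12,785,800 = $8,505,792.50.
Degree of operating leverage = $21,291,592.50 / $8,505,792.50 = 2.5032.

2.50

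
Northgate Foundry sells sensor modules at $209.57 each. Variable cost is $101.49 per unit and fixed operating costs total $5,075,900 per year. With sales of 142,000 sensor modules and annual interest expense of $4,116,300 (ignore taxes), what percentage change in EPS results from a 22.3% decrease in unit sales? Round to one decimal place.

Contribution at this volume is 142,000 × $108.08 = $15,347,360.00.
Operating income = contribution − fixed costs = $15,347,360.00 − $5,075,900 = $10,271,460.00.
Interest = $4,116,300.00, so EBIT − I = $6,155,160.00.
DCL = total CM / (EBIT − I) = $15,347,360.00 / $6,155,160.00 = 2.4934.
EPS therefore changes by 2.4934 × (-22.3%) = -55.6%.

-55.6%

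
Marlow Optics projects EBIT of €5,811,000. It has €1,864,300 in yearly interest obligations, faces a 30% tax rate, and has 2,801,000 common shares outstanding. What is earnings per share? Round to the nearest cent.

Pre-tax income = €5,811,000 − €1,864,300.00 = €3,946,700.00.
After tax at 30%: net income = €3,946,700.00 × 0.70 = €2,762,690.00.
Per share: €2,762,690.00 / 2,801,000 shares = €0.99.

€0.99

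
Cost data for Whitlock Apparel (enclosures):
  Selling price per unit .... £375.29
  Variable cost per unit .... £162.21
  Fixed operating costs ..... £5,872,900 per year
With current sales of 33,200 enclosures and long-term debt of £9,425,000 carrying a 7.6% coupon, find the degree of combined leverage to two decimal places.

At 33,200 units, contribution = 33,200 × £213.08 = £7,074,256.00.
EBIT = £7,074,256.00 − £5,872,900 = £1,201,356.00. Interest = £716,300.00.
DOL = £7,074,256.00 ÷ £1,201,356.00 = 5.8886; DFL = £1,201,356.00 ÷ £485,056.00 = 2.4767.
DCL = DOL × DFL = 5.8886 × 2.4767 = 14.5843.

14.58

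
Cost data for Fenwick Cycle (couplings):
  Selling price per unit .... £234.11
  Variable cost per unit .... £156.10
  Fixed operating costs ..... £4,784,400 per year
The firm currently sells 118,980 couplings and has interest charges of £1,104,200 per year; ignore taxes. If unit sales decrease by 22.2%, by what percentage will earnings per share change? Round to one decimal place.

-60.7%

Total contribution margin = 118,980 × £78.01 = £9,281,629.80.
Subtracting fixed costs: EBIT = £9,281,629.80 − £4,784,400 = £4,497,229.80.
After interest of £1,104,200.00, pre-tax earnings = £3,393,029.80.
DCL = total CM / (EBIT − I) = £9,281,629.80 / £3,393,029.80 = 2.7355.
EPS therefore changes by 2.7355 × (-22.2%) = -60.7%.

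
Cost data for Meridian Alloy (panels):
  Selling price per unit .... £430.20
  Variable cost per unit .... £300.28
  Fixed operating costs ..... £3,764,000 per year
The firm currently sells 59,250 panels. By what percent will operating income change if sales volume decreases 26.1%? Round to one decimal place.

-51.1%

Total contribution margin = 59,250 × £129.92 = £7,697,760.00.
EBIT = £7,697,760.00 − £3,764,000 = £3,933,760.00.
Degree of operating leverage = £7,697,760.00 / £3,933,760.00 = 1.9568.
Operating income changes by 1.9568 × -26.1% = -51.1%.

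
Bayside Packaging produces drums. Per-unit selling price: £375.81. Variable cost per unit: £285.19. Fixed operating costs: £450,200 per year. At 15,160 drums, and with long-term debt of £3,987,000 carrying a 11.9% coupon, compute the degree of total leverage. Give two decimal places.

Total contribution margin = 15,160 × £90.62 = £1,373,799.20.
Subtracting fixed costs: EBIT = £1,373,799.20 − £450,200 = £923,599.20. Interest = £474,453.00, so EBIT − I = £449,146.20.
DCL = contribution ÷ (EBIT − I) = £1,373,799.20 ÷ £449,146.20 = 3.0587.

3.06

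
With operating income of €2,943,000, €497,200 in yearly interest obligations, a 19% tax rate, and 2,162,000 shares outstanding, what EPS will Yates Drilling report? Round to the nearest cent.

Interest = €497,200.00, so EBT = €2,943,000 − €497,200.00 = €2,445,800.00.
Net income = €2,445,800.00 × (1 − 0.19) = €1,981,098.00.
EPS = €1,981,098.00 ÷ 2,162,000 = €0.92.

€0.92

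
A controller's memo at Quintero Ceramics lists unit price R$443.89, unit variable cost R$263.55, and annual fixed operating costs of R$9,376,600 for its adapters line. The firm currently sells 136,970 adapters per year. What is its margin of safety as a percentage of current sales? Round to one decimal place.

62.0%

Unit CM = price − variable cost = R$443.89 − R$263.55 = R$180.34. Break-even units = R$9,376,600 ÷ R$180.34 = 51,994.01; break-even revenue = 51,994.01 × R$443.89 = R$23,079,621.68.
Actual sales revenue = 136,970 × R$443.89 = R$60,799,613.30.
Margin of safety = (R$60,799,613.30 − R$23,079,621.68) ÷ R$60,799,613.30 = 62.0%.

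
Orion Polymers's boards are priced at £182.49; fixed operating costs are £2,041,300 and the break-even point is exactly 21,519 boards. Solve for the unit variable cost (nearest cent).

At break-even, FC = Q × (P − VC), so P − VC = £2,041,300 ÷ 21,519 = £94.8604.
Variable cost per unit = £182.49 − £94.8604 = £87.63.

£87.63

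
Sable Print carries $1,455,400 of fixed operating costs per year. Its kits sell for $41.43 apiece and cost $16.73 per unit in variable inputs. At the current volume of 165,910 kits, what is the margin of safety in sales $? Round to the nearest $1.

Contribution margin per unit = $41.43 − $16.73 = $24.70. Break-even units = $1,455,400 ÷ $24.70 = 58,923.08; break-even revenue = 58,923.08 × $41.43 = $2,441,183.08.
Current sales = 165,910 × $41.43 = $6,873,651.30.
Margin of safety = $6,873,651.30 − $2,441,183.08 = $4,432,468.

$4,432,468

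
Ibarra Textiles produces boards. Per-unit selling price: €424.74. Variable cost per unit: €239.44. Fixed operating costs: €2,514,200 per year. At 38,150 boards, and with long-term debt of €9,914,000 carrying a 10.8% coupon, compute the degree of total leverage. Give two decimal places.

At 38,150 units, contribution = 38,150 × €185.30 = €7,069,195.00.
Subtracting fixed costs: EBIT = €7,069,195.00 − €2,514,200 = €4,554,995.00. Interest = €1,070,712.00, so EBIT − I = €3,484,283.00.
Degree of total leverage = total CM / (EBIT − interest) = €7,069,195.00 / €3,484,283.00 = 2.0289.

2.03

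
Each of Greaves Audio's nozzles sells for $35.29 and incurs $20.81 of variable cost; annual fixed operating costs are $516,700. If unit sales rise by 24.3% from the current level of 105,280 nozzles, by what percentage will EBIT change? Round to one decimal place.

+36.8%

Contribution at this volume is 105,280 × $14.48 = $1,524,454.40.
Subtracting fixed costs: EBIT = $1,524,454.40 − $516,700 = $1,007,754.40.
Degree of operating leverage = $1,524,454.40 / $1,007,754.40 = 1.5127.
%ΔEBIT = DOL × %ΔSales = 1.5127 × +24.3% = +36.8%.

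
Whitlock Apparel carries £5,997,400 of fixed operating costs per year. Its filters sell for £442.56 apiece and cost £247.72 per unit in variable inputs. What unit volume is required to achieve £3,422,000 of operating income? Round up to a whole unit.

48,345 filters

Unit CM = price − variable cost = £442.56 − £247.72 = £194.84.
Need Q such that Q × £194.84 − £5,997,400 = £3,422,000, i.e. Q = £9,419,400 / £194.84 = 48,344.28 → 48,345.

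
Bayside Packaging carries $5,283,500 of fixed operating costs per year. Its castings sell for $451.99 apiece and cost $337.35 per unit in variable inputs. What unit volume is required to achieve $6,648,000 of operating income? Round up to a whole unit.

Each unit contributes $451.99 − $337.35 = $114.64.
Need Q such that Q × $114.64 − $5,283,500 = $6,648,000, i.e. Q = $11,931,500 / $114.64 = 104,077.98 → 104,078.

104,078 castings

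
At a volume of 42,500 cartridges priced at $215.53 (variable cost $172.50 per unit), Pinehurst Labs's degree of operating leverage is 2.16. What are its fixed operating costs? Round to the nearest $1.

Total contribution margin = 42,500 × $43.03 = $1,828,775.00.
DOL = contribution / EBIT, so EBIT = $1,828,775.00 / 2.16 = $846,655.09.
And FC = contribution − EBIT = $1,828,775.00 − $846,655.09 = $982,120.

$982,120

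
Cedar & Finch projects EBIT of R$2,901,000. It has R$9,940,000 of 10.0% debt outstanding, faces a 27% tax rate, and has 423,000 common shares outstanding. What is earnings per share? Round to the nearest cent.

Pre-tax income = R$2,901,000 − R$994,000.00 = R$1,907,000.00.
After tax at 27%: net income = R$1,907,000.00 × 0.73 = R$1,392,110.00.
EPS = R$1,392,110.00 ÷ 423,000 = R$3.29.

R$3.29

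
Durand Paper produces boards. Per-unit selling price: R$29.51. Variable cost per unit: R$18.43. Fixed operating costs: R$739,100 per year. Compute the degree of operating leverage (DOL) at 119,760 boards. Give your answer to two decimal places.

2.26

Total contribution margin = 119,760 × R$11.08 = R$1,326,940.80.
Operating income = contribution − fixed costs = R$1,326,940.80 − R$739,100 = R$587,840.80.
Degree of operating leverage = R$1,326,940.80 / R$587,840.80 = 2.2573.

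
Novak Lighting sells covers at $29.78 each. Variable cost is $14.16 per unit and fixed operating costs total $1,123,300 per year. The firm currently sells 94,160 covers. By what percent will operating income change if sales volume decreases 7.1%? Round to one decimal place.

-30.1%

Contribution at this volume is 94,160 × $15.62 = $1,470,779.20.
Subtracting fixed costs: EBIT = $1,470,779.20 − $1,123,300 = $347,479.20.
DOL = contribution ÷ EBIT = $1,470,779.20 ÷ $347,479.20 = 4.2327.
So EBIT moves 4.2327 × (-7.1%) = -30.1%.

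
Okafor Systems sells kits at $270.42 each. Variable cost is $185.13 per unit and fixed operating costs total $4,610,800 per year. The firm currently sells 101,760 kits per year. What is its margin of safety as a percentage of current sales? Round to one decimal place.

Unit CM = price − variable cost = $270.42 − $185.13 = $85.29. Break-even units = $4,610,800 ÷ $85.29 = 54,060.26; break-even revenue = 54,060.26 × $270.42 = $14,618,976.86.
Actual sales revenue = 101,760 × $270.42 = $27,517,939.20.
Margin of safety = ($27,517,939.20 − $14,618,976.86) ÷ $27,517,939.20 = 46.9%.

46.9%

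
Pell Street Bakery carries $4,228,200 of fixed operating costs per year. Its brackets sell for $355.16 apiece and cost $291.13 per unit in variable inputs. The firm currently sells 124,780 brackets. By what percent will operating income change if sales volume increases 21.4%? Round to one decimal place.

+45.5%

At 124,780 units, contribution = 124,780 × $64.03 = $7,989,663.40.
EBIT = $7,989,663.40 − $4,228,200 = $3,761,463.40.
DOL = contribution ÷ EBIT = $7,989,663.40 ÷ $3,761,463.40 = 2.1241.
Operating income changes by 2.1241 × +21.4% = +45.5%.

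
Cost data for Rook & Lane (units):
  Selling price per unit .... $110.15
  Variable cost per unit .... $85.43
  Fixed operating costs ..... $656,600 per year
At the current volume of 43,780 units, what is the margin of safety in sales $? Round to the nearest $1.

$1,896,619

Unit CM = price − variable cost = $110.15 − $85.43 = $24.72. Break-even units = $656,600 ÷ $24.72 = 26,561.49; break-even revenue = 26,561.49 × $110.15 = $2,925,747.98.
Current sales = 43,780 × $110.15 = $4,822,367.00.
Margin of safety = $4,822,367.00 − $2,925,747.98 = $1,896,619.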